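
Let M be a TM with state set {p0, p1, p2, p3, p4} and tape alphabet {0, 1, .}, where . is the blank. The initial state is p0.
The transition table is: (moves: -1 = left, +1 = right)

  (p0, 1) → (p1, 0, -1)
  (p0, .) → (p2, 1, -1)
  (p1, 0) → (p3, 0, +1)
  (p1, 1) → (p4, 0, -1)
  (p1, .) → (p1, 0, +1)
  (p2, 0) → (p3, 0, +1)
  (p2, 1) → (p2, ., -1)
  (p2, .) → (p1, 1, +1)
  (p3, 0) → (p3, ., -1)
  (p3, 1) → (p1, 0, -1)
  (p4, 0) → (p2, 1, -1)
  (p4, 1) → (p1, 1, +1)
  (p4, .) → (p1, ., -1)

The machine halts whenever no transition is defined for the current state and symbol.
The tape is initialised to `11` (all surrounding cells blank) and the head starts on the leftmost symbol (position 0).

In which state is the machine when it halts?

p3

p0 | ..[1]1   read 1 → write 0, move -1, go to p1
p1 | .[.]01   read . → write 0, move +1, go to p1
p1 | .0[0]1   read 0 → write 0, move +1, go to p3
p3 | .00[1]   read 1 → write 0, move -1, go to p1
p1 | .0[0]0   read 0 → write 0, move +1, go to p3
p3 | .00[0]   read 0 → write ., move -1, go to p3
p3 | .0[0].   read 0 → write ., move -1, go to p3
p3 | .[0]..   read 0 → write ., move -1, go to p3
p3 | [.]...
No transition is defined for (p3, .); M halts in state p3.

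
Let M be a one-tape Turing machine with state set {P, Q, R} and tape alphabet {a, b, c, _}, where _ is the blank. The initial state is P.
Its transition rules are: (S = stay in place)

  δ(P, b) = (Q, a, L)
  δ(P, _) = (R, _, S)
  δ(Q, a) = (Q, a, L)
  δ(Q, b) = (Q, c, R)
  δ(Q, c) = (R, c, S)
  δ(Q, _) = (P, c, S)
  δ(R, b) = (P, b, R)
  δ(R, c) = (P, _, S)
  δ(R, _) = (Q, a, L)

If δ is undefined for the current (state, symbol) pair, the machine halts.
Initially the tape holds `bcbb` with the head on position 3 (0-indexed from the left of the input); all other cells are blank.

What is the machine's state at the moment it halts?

P

P | _bcb[b]   read b → write a, move L, go to Q
Q | _bc[b]a   read b → write c, move R, go to Q
Q | _bcc[a]   read a → write a, move L, go to Q
Q | _bc[c]a   read c → write c, move S, go to R
R | _bc[c]a   read c → write _, move S, go to P
P | _bc[_]a   read _ → write _, move S, go to R
R | _bc[_]a   read _ → write a, move L, go to Q
Q | _b[c]aa   read c → write c, move S, go to R
R | _b[c]aa   read c → write _, move S, go to P
P | _b[_]aa   read _ → write _, move S, go to R
R | _b[_]aa   read _ → write a, move L, go to Q
Q | _[b]aaa   read b → write c, move R, go to Q
Q | _c[a]aa   read a → write a, move L, go to Q
Q | _[c]aaa   read c → write c, move S, go to R
R | _[c]aaa   read c → write _, move S, go to P
P | _[_]aaa   read _ → write _, move S, go to R
R | _[_]aaa   read _ → write a, move L, go to Q
Q | [_]aaaa   read _ → write c, move S, go to P
P | [c]aaaa
No transition is defined for (P, c); M halts in state P.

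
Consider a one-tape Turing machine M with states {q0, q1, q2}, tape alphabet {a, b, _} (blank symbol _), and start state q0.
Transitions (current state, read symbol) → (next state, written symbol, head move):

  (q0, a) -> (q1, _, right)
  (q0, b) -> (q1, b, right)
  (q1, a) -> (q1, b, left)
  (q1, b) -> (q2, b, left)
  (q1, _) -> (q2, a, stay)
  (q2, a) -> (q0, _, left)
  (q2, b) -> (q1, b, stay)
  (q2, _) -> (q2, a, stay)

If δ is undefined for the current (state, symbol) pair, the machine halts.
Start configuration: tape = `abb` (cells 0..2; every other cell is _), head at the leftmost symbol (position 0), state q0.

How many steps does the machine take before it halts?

4

state=q0 head=0 tape=_[a]bb   (q0,a)→(q1,_,right)
state=q1 head=1 tape=__[b]b   (q1,b)→(q2,b,left)
state=q2 head=0 tape=_[_]bb   (q2,_)→(q2,a,stay)
state=q2 head=0 tape=_[a]bb   (q2,a)→(q0,_,left)
state=q0 head=-1 tape=[_]_bb
M halts after 4 transitions.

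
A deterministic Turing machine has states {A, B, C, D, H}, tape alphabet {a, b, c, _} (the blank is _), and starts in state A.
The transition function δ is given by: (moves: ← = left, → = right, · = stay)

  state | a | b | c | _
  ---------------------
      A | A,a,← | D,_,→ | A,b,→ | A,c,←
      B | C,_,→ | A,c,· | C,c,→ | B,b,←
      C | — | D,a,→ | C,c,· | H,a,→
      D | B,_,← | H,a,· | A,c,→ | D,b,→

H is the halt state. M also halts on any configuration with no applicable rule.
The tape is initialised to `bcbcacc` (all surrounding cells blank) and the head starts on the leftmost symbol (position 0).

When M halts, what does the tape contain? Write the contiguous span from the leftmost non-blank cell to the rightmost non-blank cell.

A | [b]cbcacc   read b → write _, move →, go to D
D | _[c]bcacc   read c → write c, move →, go to A
A | _c[b]cacc   read b → write _, move →, go to D
D | _c_[c]acc   read c → write c, move →, go to A
A | _c_c[a]cc   read a → write a, move ←, go to A
A | _c_[c]acc   read c → write b, move →, go to A
A | _c_b[a]cc   read a → write a, move ←, go to A
A | _c_[b]acc   read b → write _, move →, go to D
D | _c__[a]cc   read a → write _, move ←, go to B
B | _c_[_]_cc   read _ → write b, move ←, go to B
B | _c[_]b_cc   read _ → write b, move ←, go to B
B | _[c]bb_cc   read c → write c, move →, go to C
C | _c[b]b_cc   read b → write a, move →, go to D
D | _ca[b]_cc   read b → write a, move ·, go to H
H | _ca[a]_cc
The non-blank tape span at halt is caa_cc.

caa_cc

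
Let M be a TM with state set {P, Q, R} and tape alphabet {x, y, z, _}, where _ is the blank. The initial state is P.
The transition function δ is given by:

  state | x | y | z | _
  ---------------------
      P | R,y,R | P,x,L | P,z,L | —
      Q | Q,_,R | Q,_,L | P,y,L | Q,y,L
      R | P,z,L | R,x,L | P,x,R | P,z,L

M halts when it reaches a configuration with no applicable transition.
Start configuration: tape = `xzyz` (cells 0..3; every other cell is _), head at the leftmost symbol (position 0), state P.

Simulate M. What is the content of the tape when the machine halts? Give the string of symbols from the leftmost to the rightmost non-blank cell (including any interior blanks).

xxzz

state=P head=0 tape=_[x]zyz   (P,x)→(R,y,R)
state=R head=1 tape=_y[z]yz   (R,z)→(P,x,R)
state=P head=2 tape=_yx[y]z   (P,y)→(P,x,L)
state=P head=1 tape=_y[x]xz   (P,x)→(R,y,R)
state=R head=2 tape=_yy[x]z   (R,x)→(P,z,L)
state=P head=1 tape=_y[y]zz   (P,y)→(P,x,L)
state=P head=0 tape=_[y]xzz   (P,y)→(P,x,L)
state=P head=-1 tape=[_]xxzz
The non-blank tape span at halt is xxzz.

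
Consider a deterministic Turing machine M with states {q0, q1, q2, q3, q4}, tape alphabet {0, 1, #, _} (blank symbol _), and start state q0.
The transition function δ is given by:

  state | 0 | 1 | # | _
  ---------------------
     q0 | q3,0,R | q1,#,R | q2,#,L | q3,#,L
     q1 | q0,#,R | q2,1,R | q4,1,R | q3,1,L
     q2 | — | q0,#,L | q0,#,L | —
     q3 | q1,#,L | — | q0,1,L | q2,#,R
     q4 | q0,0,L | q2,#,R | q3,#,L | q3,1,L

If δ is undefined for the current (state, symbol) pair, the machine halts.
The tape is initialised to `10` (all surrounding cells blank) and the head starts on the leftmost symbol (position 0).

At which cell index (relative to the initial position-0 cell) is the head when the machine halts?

state=q0 head=0 tape=_[1]0_   (q0,1)→(q1,#,R)
state=q1 head=1 tape=_#[0]_   (q1,0)→(q0,#,R)
state=q0 head=2 tape=_##[_]   (q0,_)→(q3,#,L)
state=q3 head=1 tape=_#[#]#   (q3,#)→(q0,1,L)
state=q0 head=0 tape=_[#]1#   (q0,#)→(q2,#,L)
state=q2 head=-1 tape=[_]#1#
At halt the head is at cell -1.

-1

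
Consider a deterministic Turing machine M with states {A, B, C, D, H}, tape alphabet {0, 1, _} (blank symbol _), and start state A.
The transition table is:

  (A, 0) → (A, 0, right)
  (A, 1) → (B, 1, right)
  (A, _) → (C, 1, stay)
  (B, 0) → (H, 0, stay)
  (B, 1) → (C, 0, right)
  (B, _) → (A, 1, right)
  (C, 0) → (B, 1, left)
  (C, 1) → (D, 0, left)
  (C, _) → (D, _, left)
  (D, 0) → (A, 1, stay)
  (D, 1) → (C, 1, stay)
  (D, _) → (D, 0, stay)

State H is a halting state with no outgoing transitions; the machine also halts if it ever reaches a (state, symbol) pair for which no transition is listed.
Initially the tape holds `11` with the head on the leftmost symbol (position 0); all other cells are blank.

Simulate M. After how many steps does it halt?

18

A | _[1]1__   read 1 → write 1, move right, go to B
B | _1[1]__   read 1 → write 0, move right, go to C
C | _10[_]_   read _ → write _, move left, go to D
D | _1[0]__   read 0 → write 1, move stay, go to A
A | _1[1]__   read 1 → write 1, move right, go to B
B | _11[_]_   read _ → write 1, move right, go to A
A | _111[_]   read _ → write 1, move stay, go to C
C | _111[1]   read 1 → write 0, move left, go to D
D | _11[1]0   read 1 → write 1, move stay, go to C
C | _11[1]0   read 1 → write 0, move left, go to D
D | _1[1]00   read 1 → write 1, move stay, go to C
C | _1[1]00   read 1 → write 0, move left, go to D
D | _[1]000   read 1 → write 1, move stay, go to C
C | _[1]000   read 1 → write 0, move left, go to D
D | [_]0000   read _ → write 0, move stay, go to D
D | [0]0000   read 0 → write 1, move stay, go to A
A | [1]0000   read 1 → write 1, move right, go to B
B | 1[0]000   read 0 → write 0, move stay, go to H
H | 1[0]000
M halts after 18 transitions.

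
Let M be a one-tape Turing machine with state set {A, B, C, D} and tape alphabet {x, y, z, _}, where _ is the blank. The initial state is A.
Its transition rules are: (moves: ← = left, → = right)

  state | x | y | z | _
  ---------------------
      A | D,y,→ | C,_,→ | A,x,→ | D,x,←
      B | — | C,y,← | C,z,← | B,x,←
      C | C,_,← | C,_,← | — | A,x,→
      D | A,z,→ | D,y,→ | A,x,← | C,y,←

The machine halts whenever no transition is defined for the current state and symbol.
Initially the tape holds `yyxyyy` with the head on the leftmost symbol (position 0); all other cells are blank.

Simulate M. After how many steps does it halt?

17

state=A head=0 tape=[y]yxyyy_   (A,y)→(C,_,→)
state=C head=1 tape=_[y]xyyy_   (C,y)→(C,_,←)
state=C head=0 tape=[_]_xyyy_   (C,_)→(A,x,→)
state=A head=1 tape=x[_]xyyy_   (A,_)→(D,x,←)
state=D head=0 tape=[x]xxyyy_   (D,x)→(A,z,→)
state=A head=1 tape=z[x]xyyy_   (A,x)→(D,y,→)
state=D head=2 tape=zy[x]yyy_   (D,x)→(A,z,→)
state=A head=3 tape=zyz[y]yy_   (A,y)→(C,_,→)
state=C head=4 tape=zyz_[y]y_   (C,y)→(C,_,←)
state=C head=3 tape=zyz[_]_y_   (C,_)→(A,x,→)
state=A head=4 tape=zyzx[_]y_   (A,_)→(D,x,←)
state=D head=3 tape=zyz[x]xy_   (D,x)→(A,z,→)
state=A head=4 tape=zyzz[x]y_   (A,x)→(D,y,→)
state=D head=5 tape=zyzzy[y]_   (D,y)→(D,y,→)
state=D head=6 tape=zyzzyy[_]   (D,_)→(C,y,←)
state=C head=5 tape=zyzzy[y]y   (C,y)→(C,_,←)
state=C head=4 tape=zyzz[y]_y   (C,y)→(C,_,←)
state=C head=3 tape=zyz[z]__y
M halts after 17 transitions.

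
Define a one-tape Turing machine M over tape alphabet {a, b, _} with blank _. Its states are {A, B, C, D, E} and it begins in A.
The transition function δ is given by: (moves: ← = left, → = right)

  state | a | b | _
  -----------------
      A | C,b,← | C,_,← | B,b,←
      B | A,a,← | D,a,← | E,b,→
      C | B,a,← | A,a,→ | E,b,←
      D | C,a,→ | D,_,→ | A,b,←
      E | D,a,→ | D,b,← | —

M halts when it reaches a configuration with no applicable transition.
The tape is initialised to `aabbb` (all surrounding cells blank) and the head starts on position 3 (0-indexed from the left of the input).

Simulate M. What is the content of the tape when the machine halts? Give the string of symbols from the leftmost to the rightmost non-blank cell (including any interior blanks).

state=A head=3 tape=___aab[b]b   (A,b)→(C,_,←)
state=C head=2 tape=___aa[b]_b   (C,b)→(A,a,→)
state=A head=3 tape=___aaa[_]b   (A,_)→(B,b,←)
state=B head=2 tape=___aa[a]bb   (B,a)→(A,a,←)
state=A head=1 tape=___a[a]abb   (A,a)→(C,b,←)
state=C head=0 tape=___[a]babb   (C,a)→(B,a,←)
state=B head=-1 tape=__[_]ababb   (B,_)→(E,b,→)
state=E head=0 tape=__b[a]babb   (E,a)→(D,a,→)
state=D head=1 tape=__ba[b]abb   (D,b)→(D,_,→)
state=D head=2 tape=__ba_[a]bb   (D,a)→(C,a,→)
state=C head=3 tape=__ba_a[b]b   (C,b)→(A,a,→)
state=A head=4 tape=__ba_aa[b]   (A,b)→(C,_,←)
state=C head=3 tape=__ba_a[a]_   (C,a)→(B,a,←)
state=B head=2 tape=__ba_[a]a_   (B,a)→(A,a,←)
state=A head=1 tape=__ba[_]aa_   (A,_)→(B,b,←)
state=B head=0 tape=__b[a]baa_   (B,a)→(A,a,←)
state=A head=-1 tape=__[b]abaa_   (A,b)→(C,_,←)
state=C head=-2 tape=_[_]_abaa_   (C,_)→(E,b,←)
state=E head=-3 tape=[_]b_abaa_
The non-blank tape span at halt is b_abaa.

b_abaa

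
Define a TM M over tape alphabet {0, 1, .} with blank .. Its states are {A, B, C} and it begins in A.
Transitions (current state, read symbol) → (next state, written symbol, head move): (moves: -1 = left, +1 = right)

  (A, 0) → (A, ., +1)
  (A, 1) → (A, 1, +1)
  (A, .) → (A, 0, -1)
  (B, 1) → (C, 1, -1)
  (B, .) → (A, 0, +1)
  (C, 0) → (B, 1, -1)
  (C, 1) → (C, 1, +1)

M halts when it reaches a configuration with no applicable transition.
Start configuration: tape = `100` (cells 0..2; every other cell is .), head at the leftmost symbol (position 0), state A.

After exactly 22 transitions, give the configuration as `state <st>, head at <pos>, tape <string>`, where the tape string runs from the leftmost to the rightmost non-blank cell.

A | [1]00...   read 1 → write 1, move +1, go to A
A | 1[0]0...   read 0 → write ., move +1, go to A
A | 1.[0]...   read 0 → write ., move +1, go to A
A | 1..[.]..   read . → write 0, move -1, go to A
A | 1.[.]0..   read . → write 0, move -1, go to A
A | 1[.]00..   read . → write 0, move -1, go to A
A | [1]000..   read 1 → write 1, move +1, go to A
A | 1[0]00..   read 0 → write ., move +1, go to A
A | 1.[0]0..   read 0 → write ., move +1, go to A
A | 1..[0]..   read 0 → write ., move +1, go to A
A | 1...[.].   read . → write 0, move -1, go to A
A | 1..[.]0.   read . → write 0, move -1, go to A
A | 1.[.]00.   read . → write 0, move -1, go to A
A | 1[.]000.   read . → write 0, move -1, go to A
A | [1]0000.   read 1 → write 1, move +1, go to A
A | 1[0]000.   read 0 → write ., move +1, go to A
A | 1.[0]00.   read 0 → write ., move +1, go to A
A | 1..[0]0.   read 0 → write ., move +1, go to A
A | 1...[0].   read 0 → write ., move +1, go to A
A | 1....[.]   read . → write 0, move -1, go to A
A | 1...[.]0   read . → write 0, move -1, go to A
A | 1..[.]00   read . → write 0, move -1, go to A
A | 1.[.]000
After 22 steps: state A, head at 2, tape 1..000.

state A, head at 2, tape 1..000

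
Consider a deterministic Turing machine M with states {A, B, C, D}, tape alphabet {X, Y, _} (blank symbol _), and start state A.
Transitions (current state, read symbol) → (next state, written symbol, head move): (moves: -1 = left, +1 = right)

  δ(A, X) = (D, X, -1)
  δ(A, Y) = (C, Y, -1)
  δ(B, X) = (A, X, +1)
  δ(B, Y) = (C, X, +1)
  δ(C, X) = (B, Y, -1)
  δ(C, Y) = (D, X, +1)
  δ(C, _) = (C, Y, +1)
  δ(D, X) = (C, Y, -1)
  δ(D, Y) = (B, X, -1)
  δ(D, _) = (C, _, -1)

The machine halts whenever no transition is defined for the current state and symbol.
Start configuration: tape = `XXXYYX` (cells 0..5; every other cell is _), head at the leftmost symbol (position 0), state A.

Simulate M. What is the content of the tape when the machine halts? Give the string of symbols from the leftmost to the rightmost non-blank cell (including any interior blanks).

state=A head=0 tape=___[X]XXYYX   (A,X)→(D,X,-1)
state=D head=-1 tape=__[_]XXXYYX   (D,_)→(C,_,-1)
state=C head=-2 tape=_[_]_XXXYYX   (C,_)→(C,Y,+1)
state=C head=-1 tape=_Y[_]XXXYYX   (C,_)→(C,Y,+1)
state=C head=0 tape=_YY[X]XXYYX   (C,X)→(B,Y,-1)
state=B head=-1 tape=_Y[Y]YXXYYX   (B,Y)→(C,X,+1)
state=C head=0 tape=_YX[Y]XXYYX   (C,Y)→(D,X,+1)
state=D head=1 tape=_YXX[X]XYYX   (D,X)→(C,Y,-1)
state=C head=0 tape=_YX[X]YXYYX   (C,X)→(B,Y,-1)
state=B head=-1 tape=_Y[X]YYXYYX   (B,X)→(A,X,+1)
state=A head=0 tape=_YX[Y]YXYYX   (A,Y)→(C,Y,-1)
state=C head=-1 tape=_Y[X]YYXYYX   (C,X)→(B,Y,-1)
state=B head=-2 tape=_[Y]YYYXYYX   (B,Y)→(C,X,+1)
state=C head=-1 tape=_X[Y]YYXYYX   (C,Y)→(D,X,+1)
state=D head=0 tape=_XX[Y]YXYYX   (D,Y)→(B,X,-1)
state=B head=-1 tape=_X[X]XYXYYX   (B,X)→(A,X,+1)
state=A head=0 tape=_XX[X]YXYYX   (A,X)→(D,X,-1)
state=D head=-1 tape=_X[X]XYXYYX   (D,X)→(C,Y,-1)
state=C head=-2 tape=_[X]YXYXYYX   (C,X)→(B,Y,-1)
state=B head=-3 tape=[_]YYXYXYYX
The non-blank tape span at halt is YYXYXYYX.

YYXYXYYX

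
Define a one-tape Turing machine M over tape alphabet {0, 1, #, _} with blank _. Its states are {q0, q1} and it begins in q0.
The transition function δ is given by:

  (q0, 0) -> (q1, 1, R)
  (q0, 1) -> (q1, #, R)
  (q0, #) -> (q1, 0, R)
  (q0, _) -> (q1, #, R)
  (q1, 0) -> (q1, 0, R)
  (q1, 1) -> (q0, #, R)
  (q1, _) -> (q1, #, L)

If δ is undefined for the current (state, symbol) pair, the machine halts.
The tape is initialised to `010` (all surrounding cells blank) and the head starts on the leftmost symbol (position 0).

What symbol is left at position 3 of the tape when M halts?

state=q0 head=0 tape=[0]10__   (q0,0)→(q1,1,R)
state=q1 head=1 tape=1[1]0__   (q1,1)→(q0,#,R)
state=q0 head=2 tape=1#[0]__   (q0,0)→(q1,1,R)
state=q1 head=3 tape=1#1[_]_   (q1,_)→(q1,#,L)
state=q1 head=2 tape=1#[1]#_   (q1,1)→(q0,#,R)
state=q0 head=3 tape=1##[#]_   (q0,#)→(q1,0,R)
state=q1 head=4 tape=1##0[_]   (q1,_)→(q1,#,L)
state=q1 head=3 tape=1##[0]#   (q1,0)→(q1,0,R)
state=q1 head=4 tape=1##0[#]
Cell 3 holds 0 when M halts.

0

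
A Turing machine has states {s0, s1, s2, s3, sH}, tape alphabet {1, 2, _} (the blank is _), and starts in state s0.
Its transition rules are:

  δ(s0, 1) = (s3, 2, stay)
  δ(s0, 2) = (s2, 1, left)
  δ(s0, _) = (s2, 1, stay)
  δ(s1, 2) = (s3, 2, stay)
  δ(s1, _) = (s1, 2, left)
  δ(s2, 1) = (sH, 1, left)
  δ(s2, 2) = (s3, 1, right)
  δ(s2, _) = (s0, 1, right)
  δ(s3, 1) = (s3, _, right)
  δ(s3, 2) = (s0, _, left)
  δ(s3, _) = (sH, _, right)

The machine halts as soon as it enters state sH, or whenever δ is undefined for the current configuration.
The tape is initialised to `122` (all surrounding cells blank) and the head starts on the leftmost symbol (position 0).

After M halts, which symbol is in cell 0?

_

s0 | __[1]22   read 1 → write 2, move stay, go to s3
s3 | __[2]22   read 2 → write _, move left, go to s0
s0 | _[_]_22   read _ → write 1, move stay, go to s2
s2 | _[1]_22   read 1 → write 1, move left, go to sH
sH | [_]1_22
Cell 0 holds _ when M halts.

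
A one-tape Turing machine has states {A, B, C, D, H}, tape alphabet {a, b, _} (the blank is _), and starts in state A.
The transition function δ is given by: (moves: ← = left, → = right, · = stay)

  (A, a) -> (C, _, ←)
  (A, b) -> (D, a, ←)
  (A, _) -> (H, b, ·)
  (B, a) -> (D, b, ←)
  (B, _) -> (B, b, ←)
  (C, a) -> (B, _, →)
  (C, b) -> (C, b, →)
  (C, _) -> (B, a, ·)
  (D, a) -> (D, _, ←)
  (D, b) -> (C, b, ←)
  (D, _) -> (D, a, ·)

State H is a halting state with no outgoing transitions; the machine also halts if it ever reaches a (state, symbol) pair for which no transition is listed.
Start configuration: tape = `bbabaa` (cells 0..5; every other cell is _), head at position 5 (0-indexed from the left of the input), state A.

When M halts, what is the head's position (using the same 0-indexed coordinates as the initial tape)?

state=A head=5 tape=bbaba[a]   (A,a)→(C,_,←)
state=C head=4 tape=bbab[a]_   (C,a)→(B,_,→)
state=B head=5 tape=bbab_[_]   (B,_)→(B,b,←)
state=B head=4 tape=bbab[_]b   (B,_)→(B,b,←)
state=B head=3 tape=bba[b]bb
At halt the head is at cell 3.

3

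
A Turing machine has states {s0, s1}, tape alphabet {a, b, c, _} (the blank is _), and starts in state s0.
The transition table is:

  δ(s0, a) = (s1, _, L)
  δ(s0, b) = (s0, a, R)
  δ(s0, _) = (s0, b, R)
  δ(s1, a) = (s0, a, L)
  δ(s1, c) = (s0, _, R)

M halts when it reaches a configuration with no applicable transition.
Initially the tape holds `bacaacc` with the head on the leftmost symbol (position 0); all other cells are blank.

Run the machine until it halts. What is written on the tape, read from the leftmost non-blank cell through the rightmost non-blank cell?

b__caacc

state=s0 head=0 tape=_[b]acaacc   (s0,b)→(s0,a,R)
state=s0 head=1 tape=_a[a]caacc   (s0,a)→(s1,_,L)
state=s1 head=0 tape=_[a]_caacc   (s1,a)→(s0,a,L)
state=s0 head=-1 tape=[_]a_caacc   (s0,_)→(s0,b,R)
state=s0 head=0 tape=b[a]_caacc   (s0,a)→(s1,_,L)
state=s1 head=-1 tape=[b]__caacc
The non-blank tape span at halt is b__caacc.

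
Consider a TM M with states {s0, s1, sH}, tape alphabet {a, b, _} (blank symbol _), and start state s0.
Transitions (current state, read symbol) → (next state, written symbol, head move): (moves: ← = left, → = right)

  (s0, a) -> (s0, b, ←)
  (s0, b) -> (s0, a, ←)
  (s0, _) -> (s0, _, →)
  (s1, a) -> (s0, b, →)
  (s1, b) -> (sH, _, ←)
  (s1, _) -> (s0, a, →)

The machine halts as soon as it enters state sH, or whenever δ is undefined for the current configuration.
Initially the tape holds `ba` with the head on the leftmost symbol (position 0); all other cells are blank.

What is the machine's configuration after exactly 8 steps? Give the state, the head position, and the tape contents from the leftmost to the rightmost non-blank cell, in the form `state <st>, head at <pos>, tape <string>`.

state=s0 head=0 tape=_[b]a   (s0,b)→(s0,a,←)
state=s0 head=-1 tape=[_]aa   (s0,_)→(s0,_,→)
state=s0 head=0 tape=_[a]a   (s0,a)→(s0,b,←)
state=s0 head=-1 tape=[_]ba   (s0,_)→(s0,_,→)
state=s0 head=0 tape=_[b]a   (s0,b)→(s0,a,←)
state=s0 head=-1 tape=[_]aa   (s0,_)→(s0,_,→)
state=s0 head=0 tape=_[a]a   (s0,a)→(s0,b,←)
state=s0 head=-1 tape=[_]ba   (s0,_)→(s0,_,→)
state=s0 head=0 tape=_[b]a
After 8 steps: state s0, head at 0, tape ba.

state s0, head at 0, tape ba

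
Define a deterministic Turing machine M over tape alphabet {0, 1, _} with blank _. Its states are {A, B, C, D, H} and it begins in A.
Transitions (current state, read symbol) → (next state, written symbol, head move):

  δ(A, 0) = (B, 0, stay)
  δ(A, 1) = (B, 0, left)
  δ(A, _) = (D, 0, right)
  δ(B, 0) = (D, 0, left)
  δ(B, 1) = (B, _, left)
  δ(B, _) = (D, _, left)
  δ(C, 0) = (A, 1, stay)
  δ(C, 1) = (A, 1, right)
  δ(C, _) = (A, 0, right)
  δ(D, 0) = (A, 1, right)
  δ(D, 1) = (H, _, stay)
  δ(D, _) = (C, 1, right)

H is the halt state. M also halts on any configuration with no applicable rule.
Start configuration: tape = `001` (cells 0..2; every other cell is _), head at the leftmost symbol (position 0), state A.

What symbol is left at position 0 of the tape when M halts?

A | ___[0]01   read 0 → write 0, move stay, go to B
B | ___[0]01   read 0 → write 0, move left, go to D
D | __[_]001   read _ → write 1, move right, go to C
C | __1[0]01   read 0 → write 1, move stay, go to A
A | __1[1]01   read 1 → write 0, move left, go to B
B | __[1]001   read 1 → write _, move left, go to B
B | _[_]_001   read _ → write _, move left, go to D
D | [_]__001   read _ → write 1, move right, go to C
C | 1[_]_001   read _ → write 0, move right, go to A
A | 10[_]001   read _ → write 0, move right, go to D
D | 100[0]01   read 0 → write 1, move right, go to A
A | 1001[0]1   read 0 → write 0, move stay, go to B
B | 1001[0]1   read 0 → write 0, move left, go to D
D | 100[1]01   read 1 → write _, move stay, go to H
H | 100[_]01
Cell 0 holds _ when M halts.

_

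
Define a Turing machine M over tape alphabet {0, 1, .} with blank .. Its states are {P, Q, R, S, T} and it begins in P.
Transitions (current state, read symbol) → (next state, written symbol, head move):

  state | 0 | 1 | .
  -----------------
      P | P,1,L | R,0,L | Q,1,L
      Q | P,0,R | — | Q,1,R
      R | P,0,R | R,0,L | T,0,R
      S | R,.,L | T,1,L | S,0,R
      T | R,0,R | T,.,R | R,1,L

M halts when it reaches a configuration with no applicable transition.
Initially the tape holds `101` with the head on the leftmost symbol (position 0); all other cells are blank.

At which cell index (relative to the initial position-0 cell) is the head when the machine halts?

state=P head=0 tape=...[1]01   (P,1)→(R,0,L)
state=R head=-1 tape=..[.]001   (R,.)→(T,0,R)
state=T head=0 tape=..0[0]01   (T,0)→(R,0,R)
state=R head=1 tape=..00[0]1   (R,0)→(P,0,R)
state=P head=2 tape=..000[1]   (P,1)→(R,0,L)
state=R head=1 tape=..00[0]0   (R,0)→(P,0,R)
state=P head=2 tape=..000[0]   (P,0)→(P,1,L)
state=P head=1 tape=..00[0]1   (P,0)→(P,1,L)
state=P head=0 tape=..0[0]11   (P,0)→(P,1,L)
state=P head=-1 tape=..[0]111   (P,0)→(P,1,L)
state=P head=-2 tape=.[.]1111   (P,.)→(Q,1,L)
state=Q head=-3 tape=[.]11111   (Q,.)→(Q,1,R)
state=Q head=-2 tape=1[1]1111
At halt the head is at cell -2.

-2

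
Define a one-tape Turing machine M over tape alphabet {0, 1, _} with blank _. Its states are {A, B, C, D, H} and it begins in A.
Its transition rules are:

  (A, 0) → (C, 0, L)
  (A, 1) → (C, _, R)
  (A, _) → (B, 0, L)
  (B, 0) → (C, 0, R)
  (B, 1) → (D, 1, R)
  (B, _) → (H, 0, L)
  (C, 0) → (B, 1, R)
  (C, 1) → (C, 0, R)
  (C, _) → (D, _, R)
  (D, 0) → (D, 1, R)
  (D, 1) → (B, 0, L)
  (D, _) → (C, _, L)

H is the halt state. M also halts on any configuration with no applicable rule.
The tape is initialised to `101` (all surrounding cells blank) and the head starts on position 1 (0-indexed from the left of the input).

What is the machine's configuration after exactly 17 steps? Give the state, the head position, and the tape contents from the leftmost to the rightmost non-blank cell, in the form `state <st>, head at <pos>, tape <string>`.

state=A head=1 tape=1[0]1__   (A,0)→(C,0,L)
state=C head=0 tape=[1]01__   (C,1)→(C,0,R)
state=C head=1 tape=0[0]1__   (C,0)→(B,1,R)
state=B head=2 tape=01[1]__   (B,1)→(D,1,R)
state=D head=3 tape=011[_]_   (D,_)→(C,_,L)
state=C head=2 tape=01[1]__   (C,1)→(C,0,R)
state=C head=3 tape=010[_]_   (C,_)→(D,_,R)
state=D head=4 tape=010_[_]   (D,_)→(C,_,L)
state=C head=3 tape=010[_]_   (C,_)→(D,_,R)
state=D head=4 tape=010_[_]   (D,_)→(C,_,L)
state=C head=3 tape=010[_]_   (C,_)→(D,_,R)
state=D head=4 tape=010_[_]   (D,_)→(C,_,L)
state=C head=3 tape=010[_]_   (C,_)→(D,_,R)
state=D head=4 tape=010_[_]   (D,_)→(C,_,L)
state=C head=3 tape=010[_]_   (C,_)→(D,_,R)
state=D head=4 tape=010_[_]   (D,_)→(C,_,L)
state=C head=3 tape=010[_]_   (C,_)→(D,_,R)
state=D head=4 tape=010_[_]
After 17 steps: state D, head at 4, tape 010.

state D, head at 4, tape 010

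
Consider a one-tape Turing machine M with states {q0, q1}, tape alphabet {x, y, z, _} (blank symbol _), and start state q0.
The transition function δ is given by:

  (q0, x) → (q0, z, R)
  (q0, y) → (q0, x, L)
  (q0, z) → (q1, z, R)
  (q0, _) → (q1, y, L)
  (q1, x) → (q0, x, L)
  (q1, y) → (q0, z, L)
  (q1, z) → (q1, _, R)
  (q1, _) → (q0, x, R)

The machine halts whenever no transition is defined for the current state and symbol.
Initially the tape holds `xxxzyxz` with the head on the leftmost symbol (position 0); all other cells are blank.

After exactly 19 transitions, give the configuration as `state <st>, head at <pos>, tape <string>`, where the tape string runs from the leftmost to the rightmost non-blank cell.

state q1, head at 1, tape yzzzxz

state=q0 head=0 tape=[x]xxzyxz   (q0,x)→(q0,z,R)
state=q0 head=1 tape=z[x]xzyxz   (q0,x)→(q0,z,R)
state=q0 head=2 tape=zz[x]zyxz   (q0,x)→(q0,z,R)
state=q0 head=3 tape=zzz[z]yxz   (q0,z)→(q1,z,R)
state=q1 head=4 tape=zzzz[y]xz   (q1,y)→(q0,z,L)
state=q0 head=3 tape=zzz[z]zxz   (q0,z)→(q1,z,R)
state=q1 head=4 tape=zzzz[z]xz   (q1,z)→(q1,_,R)
state=q1 head=5 tape=zzzz_[x]z   (q1,x)→(q0,x,L)
state=q0 head=4 tape=zzzz[_]xz   (q0,_)→(q1,y,L)
state=q1 head=3 tape=zzz[z]yxz   (q1,z)→(q1,_,R)
state=q1 head=4 tape=zzz_[y]xz   (q1,y)→(q0,z,L)
state=q0 head=3 tape=zzz[_]zxz   (q0,_)→(q1,y,L)
state=q1 head=2 tape=zz[z]yzxz   (q1,z)→(q1,_,R)
state=q1 head=3 tape=zz_[y]zxz   (q1,y)→(q0,z,L)
state=q0 head=2 tape=zz[_]zzxz   (q0,_)→(q1,y,L)
state=q1 head=1 tape=z[z]yzzxz   (q1,z)→(q1,_,R)
state=q1 head=2 tape=z_[y]zzxz   (q1,y)→(q0,z,L)
state=q0 head=1 tape=z[_]zzzxz   (q0,_)→(q1,y,L)
state=q1 head=0 tape=[z]yzzzxz   (q1,z)→(q1,_,R)
state=q1 head=1 tape=_[y]zzzxz
After 19 steps: state q1, head at 1, tape yzzzxz.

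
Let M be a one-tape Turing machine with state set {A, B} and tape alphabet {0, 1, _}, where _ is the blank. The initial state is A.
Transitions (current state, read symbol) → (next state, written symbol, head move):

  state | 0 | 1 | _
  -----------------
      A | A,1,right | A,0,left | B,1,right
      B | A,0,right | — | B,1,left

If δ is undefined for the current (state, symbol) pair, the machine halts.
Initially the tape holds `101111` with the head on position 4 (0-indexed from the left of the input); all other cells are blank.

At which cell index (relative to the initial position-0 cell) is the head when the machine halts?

6

A | _1011[1]1__   read 1 → write 0, move left, go to A
A | _101[1]01__   read 1 → write 0, move left, go to A
A | _10[1]001__   read 1 → write 0, move left, go to A
A | _1[0]0001__   read 0 → write 1, move right, go to A
A | _11[0]001__   read 0 → write 1, move right, go to A
A | _111[0]01__   read 0 → write 1, move right, go to A
A | _1111[0]1__   read 0 → write 1, move right, go to A
A | _11111[1]__   read 1 → write 0, move left, go to A
A | _1111[1]0__   read 1 → write 0, move left, go to A
A | _111[1]00__   read 1 → write 0, move left, go to A
A | _11[1]000__   read 1 → write 0, move left, go to A
A | _1[1]0000__   read 1 → write 0, move left, go to A
A | _[1]00000__   read 1 → write 0, move left, go to A
A | [_]000000__   read _ → write 1, move right, go to B
B | 1[0]00000__   read 0 → write 0, move right, go to A
A | 10[0]0000__   read 0 → write 1, move right, go to A
A | 101[0]000__   read 0 → write 1, move right, go to A
A | 1011[0]00__   read 0 → write 1, move right, go to A
A | 10111[0]0__   read 0 → write 1, move right, go to A
A | 101111[0]__   read 0 → write 1, move right, go to A
A | 1011111[_]_   read _ → write 1, move right, go to B
B | 10111111[_]   read _ → write 1, move left, go to B
B | 1011111[1]1
At halt the head is at cell 6.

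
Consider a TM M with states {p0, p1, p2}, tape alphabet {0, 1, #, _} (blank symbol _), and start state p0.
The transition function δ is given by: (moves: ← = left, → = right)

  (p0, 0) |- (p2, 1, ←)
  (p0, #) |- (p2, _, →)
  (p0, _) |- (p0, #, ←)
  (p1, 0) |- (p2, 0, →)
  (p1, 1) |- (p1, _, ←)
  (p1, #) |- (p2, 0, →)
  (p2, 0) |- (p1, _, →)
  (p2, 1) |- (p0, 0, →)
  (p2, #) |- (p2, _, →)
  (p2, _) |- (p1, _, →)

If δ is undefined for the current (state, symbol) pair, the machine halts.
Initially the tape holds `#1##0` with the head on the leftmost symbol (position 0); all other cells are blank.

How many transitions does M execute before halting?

p0 | [#]1##0_   read # → write _, move →, go to p2
p2 | _[1]##0_   read 1 → write 0, move →, go to p0
p0 | _0[#]#0_   read # → write _, move →, go to p2
p2 | _0_[#]0_   read # → write _, move →, go to p2
p2 | _0__[0]_   read 0 → write _, move →, go to p1
p1 | _0___[_]
M halts after 5 transitions.

5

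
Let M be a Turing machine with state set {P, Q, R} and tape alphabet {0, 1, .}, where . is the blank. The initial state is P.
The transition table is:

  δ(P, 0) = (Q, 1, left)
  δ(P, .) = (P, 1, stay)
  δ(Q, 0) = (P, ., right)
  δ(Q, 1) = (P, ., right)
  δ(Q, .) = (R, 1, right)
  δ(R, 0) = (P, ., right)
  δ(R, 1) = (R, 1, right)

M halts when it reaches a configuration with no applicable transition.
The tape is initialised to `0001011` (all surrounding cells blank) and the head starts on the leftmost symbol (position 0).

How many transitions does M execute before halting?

9

state=P head=0 tape=.[0]001011   (P,0)→(Q,1,left)
state=Q head=-1 tape=[.]1001011   (Q,.)→(R,1,right)
state=R head=0 tape=1[1]001011   (R,1)→(R,1,right)
state=R head=1 tape=11[0]01011   (R,0)→(P,.,right)
state=P head=2 tape=11.[0]1011   (P,0)→(Q,1,left)
state=Q head=1 tape=11[.]11011   (Q,.)→(R,1,right)
state=R head=2 tape=111[1]1011   (R,1)→(R,1,right)
state=R head=3 tape=1111[1]011   (R,1)→(R,1,right)
state=R head=4 tape=11111[0]11   (R,0)→(P,.,right)
state=P head=5 tape=11111.[1]1
M halts after 9 transitions.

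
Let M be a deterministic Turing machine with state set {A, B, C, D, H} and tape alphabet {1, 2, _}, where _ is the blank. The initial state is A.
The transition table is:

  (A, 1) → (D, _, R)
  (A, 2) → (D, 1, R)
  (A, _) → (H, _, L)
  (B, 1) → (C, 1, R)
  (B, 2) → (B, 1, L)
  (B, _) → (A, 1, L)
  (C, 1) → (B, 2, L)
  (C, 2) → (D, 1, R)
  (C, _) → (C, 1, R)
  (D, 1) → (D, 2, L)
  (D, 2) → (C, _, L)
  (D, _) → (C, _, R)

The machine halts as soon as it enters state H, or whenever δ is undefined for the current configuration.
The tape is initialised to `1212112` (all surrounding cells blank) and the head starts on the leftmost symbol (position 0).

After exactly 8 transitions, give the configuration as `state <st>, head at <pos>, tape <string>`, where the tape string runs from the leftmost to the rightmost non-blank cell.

state=A head=0 tape=[1]212112   (A,1)→(D,_,R)
state=D head=1 tape=_[2]12112   (D,2)→(C,_,L)
state=C head=0 tape=[_]_12112   (C,_)→(C,1,R)
state=C head=1 tape=1[_]12112   (C,_)→(C,1,R)
state=C head=2 tape=11[1]2112   (C,1)→(B,2,L)
state=B head=1 tape=1[1]22112   (B,1)→(C,1,R)
state=C head=2 tape=11[2]2112   (C,2)→(D,1,R)
state=D head=3 tape=111[2]112   (D,2)→(C,_,L)
state=C head=2 tape=11[1]_112
After 8 steps: state C, head at 2, tape 111_112.

state C, head at 2, tape 111_112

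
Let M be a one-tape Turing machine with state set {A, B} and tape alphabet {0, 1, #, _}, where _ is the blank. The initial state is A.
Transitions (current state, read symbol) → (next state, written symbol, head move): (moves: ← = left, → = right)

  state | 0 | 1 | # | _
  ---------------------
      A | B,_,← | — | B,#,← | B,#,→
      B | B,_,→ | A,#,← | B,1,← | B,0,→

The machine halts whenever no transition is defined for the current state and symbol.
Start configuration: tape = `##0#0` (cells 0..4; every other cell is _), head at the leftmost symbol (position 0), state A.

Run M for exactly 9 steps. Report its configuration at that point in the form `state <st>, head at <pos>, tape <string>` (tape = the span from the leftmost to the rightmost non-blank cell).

state=A head=0 tape=__[#]#0#0   (A,#)→(B,#,←)
state=B head=-1 tape=_[_]##0#0   (B,_)→(B,0,→)
state=B head=0 tape=_0[#]#0#0   (B,#)→(B,1,←)
state=B head=-1 tape=_[0]1#0#0   (B,0)→(B,_,→)
state=B head=0 tape=__[1]#0#0   (B,1)→(A,#,←)
state=A head=-1 tape=_[_]##0#0   (A,_)→(B,#,→)
state=B head=0 tape=_#[#]#0#0   (B,#)→(B,1,←)
state=B head=-1 tape=_[#]1#0#0   (B,#)→(B,1,←)
state=B head=-2 tape=[_]11#0#0   (B,_)→(B,0,→)
state=B head=-1 tape=0[1]1#0#0
After 9 steps: state B, head at -1, tape 011#0#0.

state B, head at -1, tape 011#0#0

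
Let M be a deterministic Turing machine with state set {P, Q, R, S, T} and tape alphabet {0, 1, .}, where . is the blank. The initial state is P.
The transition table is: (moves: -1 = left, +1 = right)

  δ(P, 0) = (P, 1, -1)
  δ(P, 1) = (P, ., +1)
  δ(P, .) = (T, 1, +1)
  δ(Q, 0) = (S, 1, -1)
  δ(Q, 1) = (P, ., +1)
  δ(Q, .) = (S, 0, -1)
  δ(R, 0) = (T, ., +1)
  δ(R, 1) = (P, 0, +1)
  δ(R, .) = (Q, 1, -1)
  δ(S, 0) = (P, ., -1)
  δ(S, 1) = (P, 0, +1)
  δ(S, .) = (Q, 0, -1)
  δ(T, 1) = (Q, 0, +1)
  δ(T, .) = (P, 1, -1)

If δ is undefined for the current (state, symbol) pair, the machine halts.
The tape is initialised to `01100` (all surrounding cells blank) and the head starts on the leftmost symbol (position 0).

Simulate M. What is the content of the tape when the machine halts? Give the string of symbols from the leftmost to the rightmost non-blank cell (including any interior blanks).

P | .[0]1100.   read 0 → write 1, move -1, go to P
P | [.]11100.   read . → write 1, move +1, go to T
T | 1[1]1100.   read 1 → write 0, move +1, go to Q
Q | 10[1]100.   read 1 → write ., move +1, go to P
P | 10.[1]00.   read 1 → write ., move +1, go to P
P | 10..[0]0.   read 0 → write 1, move -1, go to P
P | 10.[.]10.   read . → write 1, move +1, go to T
T | 10.1[1]0.   read 1 → write 0, move +1, go to Q
Q | 10.10[0].   read 0 → write 1, move -1, go to S
S | 10.1[0]1.   read 0 → write ., move -1, go to P
P | 10.[1].1.   read 1 → write ., move +1, go to P
P | 10..[.]1.   read . → write 1, move +1, go to T
T | 10..1[1].   read 1 → write 0, move +1, go to Q
Q | 10..10[.]   read . → write 0, move -1, go to S
S | 10..1[0]0   read 0 → write ., move -1, go to P
P | 10..[1].0   read 1 → write ., move +1, go to P
P | 10...[.]0   read . → write 1, move +1, go to T
T | 10...1[0]
The non-blank tape span at halt is 10...10.

10...10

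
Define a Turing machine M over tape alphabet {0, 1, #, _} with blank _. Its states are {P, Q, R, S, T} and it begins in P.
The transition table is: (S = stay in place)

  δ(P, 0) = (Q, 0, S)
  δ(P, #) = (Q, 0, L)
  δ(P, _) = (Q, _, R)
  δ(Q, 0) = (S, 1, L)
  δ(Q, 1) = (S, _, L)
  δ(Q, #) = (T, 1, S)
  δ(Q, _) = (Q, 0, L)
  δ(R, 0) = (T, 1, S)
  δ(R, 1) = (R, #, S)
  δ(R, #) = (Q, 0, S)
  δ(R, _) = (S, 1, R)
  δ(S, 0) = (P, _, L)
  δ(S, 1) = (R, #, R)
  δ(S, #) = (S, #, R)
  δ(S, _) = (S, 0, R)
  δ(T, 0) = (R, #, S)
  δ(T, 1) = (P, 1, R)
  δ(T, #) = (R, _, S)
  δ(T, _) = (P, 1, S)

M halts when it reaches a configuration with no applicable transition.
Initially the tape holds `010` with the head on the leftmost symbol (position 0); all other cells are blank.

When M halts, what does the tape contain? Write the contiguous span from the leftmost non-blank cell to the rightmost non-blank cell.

0###1

P | _[0]10__   read 0 → write 0, move S, go to Q
Q | _[0]10__   read 0 → write 1, move L, go to S
S | [_]110__   read _ → write 0, move R, go to S
S | 0[1]10__   read 1 → write #, move R, go to R
R | 0#[1]0__   read 1 → write #, move S, go to R
R | 0#[#]0__   read # → write 0, move S, go to Q
Q | 0#[0]0__   read 0 → write 1, move L, go to S
S | 0[#]10__   read # → write #, move R, go to S
S | 0#[1]0__   read 1 → write #, move R, go to R
R | 0##[0]__   read 0 → write 1, move S, go to T
T | 0##[1]__   read 1 → write 1, move R, go to P
P | 0##1[_]_   read _ → write _, move R, go to Q
Q | 0##1_[_]   read _ → write 0, move L, go to Q
Q | 0##1[_]0   read _ → write 0, move L, go to Q
Q | 0##[1]00   read 1 → write _, move L, go to S
S | 0#[#]_00   read # → write #, move R, go to S
S | 0##[_]00   read _ → write 0, move R, go to S
S | 0##0[0]0   read 0 → write _, move L, go to P
P | 0##[0]_0   read 0 → write 0, move S, go to Q
Q | 0##[0]_0   read 0 → write 1, move L, go to S
S | 0#[#]1_0   read # → write #, move R, go to S
S | 0##[1]_0   read 1 → write #, move R, go to R
R | 0###[_]0   read _ → write 1, move R, go to S
S | 0###1[0]   read 0 → write _, move L, go to P
P | 0###[1]_
The non-blank tape span at halt is 0###1.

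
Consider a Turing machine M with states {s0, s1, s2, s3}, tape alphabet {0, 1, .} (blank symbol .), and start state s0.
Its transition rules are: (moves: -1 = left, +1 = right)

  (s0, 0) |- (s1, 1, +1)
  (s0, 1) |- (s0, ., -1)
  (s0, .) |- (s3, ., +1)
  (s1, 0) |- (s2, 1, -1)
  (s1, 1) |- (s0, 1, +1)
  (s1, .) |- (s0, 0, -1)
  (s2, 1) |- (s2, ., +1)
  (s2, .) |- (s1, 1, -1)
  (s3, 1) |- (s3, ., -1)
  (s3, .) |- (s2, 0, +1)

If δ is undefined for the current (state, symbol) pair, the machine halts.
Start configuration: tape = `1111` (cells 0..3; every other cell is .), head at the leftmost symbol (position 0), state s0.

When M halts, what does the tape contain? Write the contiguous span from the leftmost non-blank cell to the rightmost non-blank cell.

0..01

state=s0 head=0 tape=.[1]111.   (s0,1)→(s0,.,-1)
state=s0 head=-1 tape=[.].111.   (s0,.)→(s3,.,+1)
state=s3 head=0 tape=.[.]111.   (s3,.)→(s2,0,+1)
state=s2 head=1 tape=.0[1]11.   (s2,1)→(s2,.,+1)
state=s2 head=2 tape=.0.[1]1.   (s2,1)→(s2,.,+1)
state=s2 head=3 tape=.0..[1].   (s2,1)→(s2,.,+1)
state=s2 head=4 tape=.0...[.]   (s2,.)→(s1,1,-1)
state=s1 head=3 tape=.0..[.]1   (s1,.)→(s0,0,-1)
state=s0 head=2 tape=.0.[.]01   (s0,.)→(s3,.,+1)
state=s3 head=3 tape=.0..[0]1
The non-blank tape span at halt is 0..01.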